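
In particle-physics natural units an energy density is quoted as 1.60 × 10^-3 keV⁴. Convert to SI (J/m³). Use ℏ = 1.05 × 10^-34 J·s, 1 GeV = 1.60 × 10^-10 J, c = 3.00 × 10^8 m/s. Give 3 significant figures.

3.35 × 10^10 J/m³

[E]/[L]³ = [E]⁴/(ℏc)³; restore (ℏc)⁻³.
1 GeV⁴ → 1/(ℏc)³ × (1 GeV in J)⁴ = 2.10 × 10^37 J/m³.
Convert the energy scale: 1.60 × 10^-3 keV⁴ = 1.60 × 10^-27 GeV⁴.
Result: 1.60 × 10^-27 × 2.10 × 10^37 = 3.35 × 10^10 J/m³.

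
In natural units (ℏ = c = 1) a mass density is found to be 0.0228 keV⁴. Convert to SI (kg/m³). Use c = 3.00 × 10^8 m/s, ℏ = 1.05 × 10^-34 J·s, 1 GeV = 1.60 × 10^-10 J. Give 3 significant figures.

5.31 × 10^-6 kg/m³

Mass density is [E]/(c²[L]³) = [E]⁴/(ℏ³c⁵).
1 GeV⁴ → 1/(ℏ³c⁵) × (1 GeV in J)⁴ = 2.33 × 10^20 kg/m³.
Convert the energy scale: 0.0228 keV⁴ = 2.28 × 10^-26 GeV⁴.
Result: 2.28 × 10^-26 × 2.33 × 10^20 = 5.31 × 10^-6 kg/m³.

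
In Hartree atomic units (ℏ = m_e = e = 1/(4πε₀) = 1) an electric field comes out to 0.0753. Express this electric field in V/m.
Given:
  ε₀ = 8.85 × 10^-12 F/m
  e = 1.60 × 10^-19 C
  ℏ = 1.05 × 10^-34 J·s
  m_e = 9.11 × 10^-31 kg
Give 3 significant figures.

3.92 × 10^10 V/m

One atomic unit of electric field: E_au = E_h/(e a₀) = m_e²e⁵/((4πε₀)³ℏ⁴) = 5.20 × 10^11 V/m.
0.0753 × 5.20 × 10^11 V/m = 3.92 × 10^10 V/m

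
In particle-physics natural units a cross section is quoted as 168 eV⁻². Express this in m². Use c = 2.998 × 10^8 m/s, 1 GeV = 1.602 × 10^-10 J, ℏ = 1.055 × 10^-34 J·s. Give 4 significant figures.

Area is [L]² = [E]⁻²·(ℏc)²; restore (ℏc)².
1 GeV⁻² → (ℏc)² × (1 GeV in J)⁻² = 3.898 × 10^-32 m².
Convert the energy scale: 168 eV⁻² = 1.68 × 10^20 GeV⁻².
Result: 1.68 × 10^20 × 3.898 × 10^-32 = 6.549 × 10^-12 m².

6.549 × 10^-12 m²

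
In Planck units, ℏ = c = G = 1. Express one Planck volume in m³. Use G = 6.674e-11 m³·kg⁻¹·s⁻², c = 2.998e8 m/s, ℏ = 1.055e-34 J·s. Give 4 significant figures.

The unique combination of the constants set to 1 with dimensions of volume is V_P = (ℏG/c³)^(3/2).
  = √(1.784e-209)
  = 4.224e-105 m³

4.224e-105 m³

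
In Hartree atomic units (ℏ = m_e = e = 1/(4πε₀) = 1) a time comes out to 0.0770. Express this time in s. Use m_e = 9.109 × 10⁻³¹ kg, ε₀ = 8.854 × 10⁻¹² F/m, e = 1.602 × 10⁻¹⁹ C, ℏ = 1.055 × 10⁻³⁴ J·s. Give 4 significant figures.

1.866 × 10⁻¹⁸ s

One atomic unit of time: τ_au = (4πε₀)²ℏ³/(m_e e⁴) = 2.423 × 10⁻¹⁷ s.
0.0770 × 2.423 × 10⁻¹⁷ s = 1.866 × 10⁻¹⁸ s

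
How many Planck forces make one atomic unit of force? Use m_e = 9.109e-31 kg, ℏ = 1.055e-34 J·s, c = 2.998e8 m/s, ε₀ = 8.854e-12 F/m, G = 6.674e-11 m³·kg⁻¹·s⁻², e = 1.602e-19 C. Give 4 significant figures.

atomic unit of force: F_au = E_h/a₀ = m_e²e⁶/((4πε₀)³ℏ⁴) = 8.220e-8 N
Planck force: F_P = c⁴/G = 1.210e44 N
ratio = 8.220e-8 / 1.210e44 = 6.791e-52

6.791e-52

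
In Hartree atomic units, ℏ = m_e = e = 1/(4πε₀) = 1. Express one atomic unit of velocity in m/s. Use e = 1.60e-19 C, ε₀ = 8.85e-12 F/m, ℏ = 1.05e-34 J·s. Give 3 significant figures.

2.19e6 m/s

Dimensional analysis gives v_au = e²/(4πε₀ℏ).
  = 2.56e-38 / 1.17e-44
  = 2.19e6 m/s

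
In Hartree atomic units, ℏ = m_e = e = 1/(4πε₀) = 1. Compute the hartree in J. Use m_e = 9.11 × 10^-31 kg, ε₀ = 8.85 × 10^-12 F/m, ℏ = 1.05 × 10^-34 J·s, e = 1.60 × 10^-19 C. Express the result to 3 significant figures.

From ℏ = m_e = e = 1/(4πε₀) = 1 the energy scale is E_h = m_e e⁴/(4πε₀ℏ)².
  = 5.97 × 10^-106 / 1.36 × 10^-88
  = 4.38 × 10^-18 J

4.38 × 10^-18 J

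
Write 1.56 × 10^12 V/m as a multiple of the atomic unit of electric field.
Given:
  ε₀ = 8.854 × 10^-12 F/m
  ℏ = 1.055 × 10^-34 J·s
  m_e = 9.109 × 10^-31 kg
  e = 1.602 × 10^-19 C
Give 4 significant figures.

3.040

atomic unit of electric field: E_au = E_h/(e a₀) = m_e²e⁵/((4πε₀)³ℏ⁴) = 5.131 × 10^11 V/m.
1.56 × 10^12 / 5.131 × 10^11 = 3.040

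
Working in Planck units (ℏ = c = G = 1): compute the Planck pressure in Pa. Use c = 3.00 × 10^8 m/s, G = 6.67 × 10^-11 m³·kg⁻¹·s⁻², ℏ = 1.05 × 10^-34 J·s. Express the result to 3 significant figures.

4.68 × 10^113 Pa

From ℏ = c = G = 1 the pressure scale is p_P = c⁷/(ℏG²).
  = 2.19 × 10^59 / 4.67 × 10^-55
  = 4.68 × 10^113 Pa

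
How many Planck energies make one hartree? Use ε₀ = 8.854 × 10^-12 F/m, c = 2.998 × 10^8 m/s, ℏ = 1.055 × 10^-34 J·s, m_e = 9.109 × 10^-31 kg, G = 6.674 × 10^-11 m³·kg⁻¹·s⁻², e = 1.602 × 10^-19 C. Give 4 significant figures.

2.225 × 10^-27

hartree: E_h = m_e e⁴/(4πε₀ℏ)² = 4.354 × 10^-18 J
Planck energy: E_P = √(ℏc⁵/G) = 1.957 × 10^9 J
ratio = 4.354 × 10^-18 / 1.957 × 10^9 = 2.225 × 10^-27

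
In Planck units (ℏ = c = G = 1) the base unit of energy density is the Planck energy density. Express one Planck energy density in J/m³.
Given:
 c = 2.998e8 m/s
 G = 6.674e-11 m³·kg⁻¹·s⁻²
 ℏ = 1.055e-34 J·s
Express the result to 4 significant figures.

4.632e113 J/m³

u_P = c⁷/(ℏG²)
  = 2.177e59 / 4.699e-55
  = 4.632e113 J/m³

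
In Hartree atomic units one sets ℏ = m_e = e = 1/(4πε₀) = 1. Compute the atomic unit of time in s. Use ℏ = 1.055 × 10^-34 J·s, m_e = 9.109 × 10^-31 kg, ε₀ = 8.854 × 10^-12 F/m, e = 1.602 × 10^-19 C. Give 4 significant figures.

2.423 × 10^-17 s

τ_au = (4πε₀)²ℏ³/(m_e e⁴)
E_h = 4.354 × 10^-18 J
ℏ/E_h = 2.423 × 10^-17 s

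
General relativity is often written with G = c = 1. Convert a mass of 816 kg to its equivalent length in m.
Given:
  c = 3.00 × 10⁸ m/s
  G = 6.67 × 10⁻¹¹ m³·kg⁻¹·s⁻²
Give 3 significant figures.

6.05 × 10⁻²⁵ m

In G = c = 1 units mass has dimensions of length; the conversion factor is G/c².
816 kg × (G/c²) = 6.05 × 10⁻²⁵ m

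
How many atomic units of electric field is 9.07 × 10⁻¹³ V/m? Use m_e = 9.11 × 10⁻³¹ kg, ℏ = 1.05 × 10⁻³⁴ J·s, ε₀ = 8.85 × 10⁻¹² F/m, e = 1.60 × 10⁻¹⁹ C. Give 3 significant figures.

atomic unit of electric field: E_au = E_h/(e a₀) = m_e²e⁵/((4πε₀)³ℏ⁴) = 5.20 × 10¹¹ V/m.
9.07 × 10⁻¹³ / 5.20 × 10¹¹ = 1.74 × 10⁻²⁴

1.74 × 10⁻²⁴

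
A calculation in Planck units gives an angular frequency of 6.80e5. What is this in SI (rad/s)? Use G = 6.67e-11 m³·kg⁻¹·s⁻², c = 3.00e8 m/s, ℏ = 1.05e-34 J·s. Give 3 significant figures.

One Planck angular frequency: ω_P = √(c⁵/(ℏG)) = 1.86e43 rad/s.
6.80e5 × 1.86e43 rad/s = 1.27e49 rad/s

1.27e49 rad/s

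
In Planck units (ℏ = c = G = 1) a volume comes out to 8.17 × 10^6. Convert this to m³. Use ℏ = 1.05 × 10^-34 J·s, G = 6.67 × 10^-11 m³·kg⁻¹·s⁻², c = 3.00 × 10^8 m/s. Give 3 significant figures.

3.41 × 10^-98 m³

One Planck volume: V_P = (ℏG/c³)^(3/2) = 4.18 × 10^-105 m³.
8.17 × 10^6 × 4.18 × 10^-105 m³ = 3.41 × 10^-98 m³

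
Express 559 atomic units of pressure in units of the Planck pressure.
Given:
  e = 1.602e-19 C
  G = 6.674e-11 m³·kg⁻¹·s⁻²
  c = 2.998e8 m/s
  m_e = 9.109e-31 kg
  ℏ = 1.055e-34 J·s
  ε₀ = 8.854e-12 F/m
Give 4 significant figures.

atomic unit of pressure: P_au = E_h/a₀³ = m_e⁴e¹⁰/((4πε₀)⁵ℏ⁸) = 2.929e13 Pa
Planck pressure: p_P = c⁷/(ℏG²) = 4.632e113 Pa
559 × 2.929e13 / 4.632e113 = 3.535e-98

3.535e-98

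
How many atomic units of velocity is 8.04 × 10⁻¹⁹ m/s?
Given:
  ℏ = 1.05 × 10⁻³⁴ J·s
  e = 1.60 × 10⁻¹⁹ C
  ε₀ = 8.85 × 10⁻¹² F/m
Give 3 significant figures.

atomic unit of velocity: v_au = e²/(4πε₀ℏ) = 2.19 × 10⁶ m/s.
8.04 × 10⁻¹⁹ / 2.19 × 10⁶ = 3.67 × 10⁻²⁵

3.67 × 10⁻²⁵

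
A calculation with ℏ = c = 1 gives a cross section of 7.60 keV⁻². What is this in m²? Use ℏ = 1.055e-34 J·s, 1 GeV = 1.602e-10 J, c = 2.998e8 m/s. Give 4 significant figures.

2.962e-19 m²

Area is [L]² = [E]⁻²·(ℏc)²; restore (ℏc)².
1 GeV⁻² → (ℏc)² × (1 GeV in J)⁻² = 3.898e-32 m².
Convert the energy scale: 7.60 keV⁻² = 7.60e12 GeV⁻².
Result: 7.60e12 × 3.898e-32 = 2.962e-19 m².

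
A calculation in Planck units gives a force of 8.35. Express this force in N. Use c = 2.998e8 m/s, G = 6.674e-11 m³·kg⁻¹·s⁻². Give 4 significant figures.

1.011e45 N

One Planck force: F_P = c⁴/G = 1.210e44 N.
8.35 × 1.210e44 N = 1.011e45 N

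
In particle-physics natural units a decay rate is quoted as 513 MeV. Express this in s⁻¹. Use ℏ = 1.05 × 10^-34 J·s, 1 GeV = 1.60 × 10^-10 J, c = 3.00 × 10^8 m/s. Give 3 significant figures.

A rate is [E]/ℏ; divide by ℏ.
1 GeV → 1/ℏ × (1 GeV in J) = 1.52 × 10^24 s⁻¹.
Convert the energy scale: 513 MeV = 0.513 GeV.
Result: 0.513 × 1.52 × 10^24 = 7.82 × 10^23 s⁻¹.

7.82 × 10^23 s⁻¹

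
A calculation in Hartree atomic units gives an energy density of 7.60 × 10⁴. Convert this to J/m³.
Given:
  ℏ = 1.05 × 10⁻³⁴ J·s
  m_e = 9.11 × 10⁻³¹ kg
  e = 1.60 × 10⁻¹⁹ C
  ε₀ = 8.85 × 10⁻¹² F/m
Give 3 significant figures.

2.29 × 10¹⁸ J/m³

One atomic unit of energy density: u_au = E_h/a₀³ = m_e⁴e¹⁰/((4πε₀)⁵ℏ⁸) = 3.01 × 10¹³ J/m³.
7.60 × 10⁴ × 3.01 × 10¹³ J/m³ = 2.29 × 10¹⁸ J/m³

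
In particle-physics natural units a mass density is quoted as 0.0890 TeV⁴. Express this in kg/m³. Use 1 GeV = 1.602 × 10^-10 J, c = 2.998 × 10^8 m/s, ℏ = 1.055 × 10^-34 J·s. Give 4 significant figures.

Mass density is [E]/(c²[L]³) = [E]⁴/(ℏ³c⁵).
1 GeV⁴ → 1/(ℏ³c⁵) × (1 GeV in J)⁴ = 2.316 × 10^20 kg/m³.
Convert the energy scale: 0.0890 TeV⁴ = 8.90 × 10^10 GeV⁴.
Result: 8.90 × 10^10 × 2.316 × 10^20 = 2.061 × 10^31 kg/m³.

2.061 × 10^31 kg/m³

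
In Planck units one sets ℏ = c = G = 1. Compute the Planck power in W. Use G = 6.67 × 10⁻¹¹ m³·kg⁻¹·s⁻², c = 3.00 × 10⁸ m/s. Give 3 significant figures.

P_P = c⁵/G
  = 2.43 × 10⁴² / 6.67 × 10⁻¹¹
  = 3.64 × 10⁵² W

3.64 × 10⁵² W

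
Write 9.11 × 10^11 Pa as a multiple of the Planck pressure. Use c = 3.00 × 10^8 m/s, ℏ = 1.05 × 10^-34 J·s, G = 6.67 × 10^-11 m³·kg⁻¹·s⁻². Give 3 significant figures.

1.95 × 10^-102

Planck pressure: p_P = c⁷/(ℏG²) = 4.68 × 10^113 Pa.
9.11 × 10^11 / 4.68 × 10^113 = 1.95 × 10^-102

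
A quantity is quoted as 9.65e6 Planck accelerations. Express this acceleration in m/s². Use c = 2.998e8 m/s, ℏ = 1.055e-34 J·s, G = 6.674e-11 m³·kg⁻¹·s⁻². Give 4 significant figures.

One Planck acceleration: a_P = √(c⁷/(ℏG)) = 5.560e51 m/s².
9.65e6 × 5.560e51 m/s² = 5.366e58 m/s²

5.366e58 m/s²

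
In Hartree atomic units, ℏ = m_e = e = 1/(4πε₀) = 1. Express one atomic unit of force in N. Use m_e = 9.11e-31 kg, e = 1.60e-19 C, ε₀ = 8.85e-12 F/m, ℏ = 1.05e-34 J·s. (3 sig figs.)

From ℏ = m_e = e = 1/(4πε₀) = 1 the force scale is F_au = E_h/a₀ = m_e²e⁶/((4πε₀)³ℏ⁴).
E_h = 4.38e-18 J
a₀ = 5.26e-11 m
E_h/a₀ = 8.33e-8 N

8.33e-8 N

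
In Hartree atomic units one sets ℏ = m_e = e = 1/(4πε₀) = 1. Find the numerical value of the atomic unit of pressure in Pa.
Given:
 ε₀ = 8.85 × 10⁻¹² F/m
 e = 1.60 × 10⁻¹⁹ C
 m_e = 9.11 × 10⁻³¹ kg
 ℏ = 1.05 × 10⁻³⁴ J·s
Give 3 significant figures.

3.01 × 10¹³ Pa

P_au = E_h/a₀³ = m_e⁴e¹⁰/((4πε₀)⁵ℏ⁸)
E_h = 4.38 × 10⁻¹⁸ J
a₀ = 5.26 × 10⁻¹¹ m
E_h/a₀³ = 3.01 × 10¹³ Pa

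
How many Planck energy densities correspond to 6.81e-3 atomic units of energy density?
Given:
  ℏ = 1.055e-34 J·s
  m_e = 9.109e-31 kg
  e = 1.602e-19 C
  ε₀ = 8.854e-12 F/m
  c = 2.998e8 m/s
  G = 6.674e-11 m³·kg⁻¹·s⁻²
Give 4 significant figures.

atomic unit of energy density: u_au = E_h/a₀³ = m_e⁴e¹⁰/((4πε₀)⁵ℏ⁸) = 2.929e13 J/m³
Planck energy density: u_P = c⁷/(ℏG²) = 4.632e113 J/m³
6.81e-3 × 2.929e13 / 4.632e113 = 4.306e-103

4.306e-103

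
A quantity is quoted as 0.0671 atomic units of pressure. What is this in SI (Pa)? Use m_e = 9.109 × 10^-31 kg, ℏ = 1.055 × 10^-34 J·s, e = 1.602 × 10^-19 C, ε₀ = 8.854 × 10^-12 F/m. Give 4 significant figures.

One atomic unit of pressure: P_au = E_h/a₀³ = m_e⁴e¹⁰/((4πε₀)⁵ℏ⁸) = 2.929 × 10^13 Pa.
0.0671 × 2.929 × 10^13 Pa = 1.965 × 10^12 Pa

1.965 × 10^12 Pa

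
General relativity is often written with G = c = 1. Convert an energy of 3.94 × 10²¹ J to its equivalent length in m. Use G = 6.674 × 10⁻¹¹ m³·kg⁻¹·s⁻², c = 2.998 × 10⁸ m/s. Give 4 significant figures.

Energy → length via G/c⁴.
3.94 × 10²¹ J × (G/c⁴) = 3.255 × 10⁻²³ m

3.255 × 10⁻²³ m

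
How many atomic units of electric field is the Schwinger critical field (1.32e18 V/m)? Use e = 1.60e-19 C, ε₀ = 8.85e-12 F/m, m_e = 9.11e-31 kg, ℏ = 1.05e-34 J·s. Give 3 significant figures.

atomic unit of electric field: E_au = E_h/(e a₀) = m_e²e⁵/((4πε₀)³ℏ⁴) = 5.20e11 V/m.
1.32e18 / 5.20e11 = 2.54e6

2.54e6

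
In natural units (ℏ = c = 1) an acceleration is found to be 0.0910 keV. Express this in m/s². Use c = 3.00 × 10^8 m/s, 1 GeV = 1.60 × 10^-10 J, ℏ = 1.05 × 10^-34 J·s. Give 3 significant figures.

4.16 × 10^25 m/s²

Acceleration is [L]/[T]² = c·[E]/ℏ.
1 GeV → c/ℏ × (1 GeV in J) = 4.57 × 10^32 m/s².
Convert the energy scale: 0.0910 keV = 9.10 × 10^-8 GeV.
Result: 9.10 × 10^-8 × 4.57 × 10^32 = 4.16 × 10^25 m/s².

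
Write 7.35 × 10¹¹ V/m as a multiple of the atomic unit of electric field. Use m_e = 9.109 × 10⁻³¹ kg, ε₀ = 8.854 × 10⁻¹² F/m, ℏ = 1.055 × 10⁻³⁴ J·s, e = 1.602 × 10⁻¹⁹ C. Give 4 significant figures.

1.432

atomic unit of electric field: E_au = E_h/(e a₀) = m_e²e⁵/((4πε₀)³ℏ⁴) = 5.131 × 10¹¹ V/m.
7.35 × 10¹¹ / 5.131 × 10¹¹ = 1.432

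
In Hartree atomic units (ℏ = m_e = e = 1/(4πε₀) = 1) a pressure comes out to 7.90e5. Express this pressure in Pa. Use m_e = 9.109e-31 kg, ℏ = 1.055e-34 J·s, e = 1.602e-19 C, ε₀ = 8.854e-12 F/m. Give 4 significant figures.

2.314e19 Pa

One atomic unit of pressure: P_au = E_h/a₀³ = m_e⁴e¹⁰/((4πε₀)⁵ℏ⁸) = 2.929e13 Pa.
7.90e5 × 2.929e13 Pa = 2.314e19 Pa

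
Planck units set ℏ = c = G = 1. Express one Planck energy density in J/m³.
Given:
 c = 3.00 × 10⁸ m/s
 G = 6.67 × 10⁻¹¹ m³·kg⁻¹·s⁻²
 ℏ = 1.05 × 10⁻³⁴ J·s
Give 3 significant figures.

Dimensional analysis gives u_P = c⁷/(ℏG²).
  = 2.19 × 10⁵⁹ / 4.67 × 10⁻⁵⁵
  = 4.68 × 10¹¹³ J/m³

4.68 × 10¹¹³ J/m³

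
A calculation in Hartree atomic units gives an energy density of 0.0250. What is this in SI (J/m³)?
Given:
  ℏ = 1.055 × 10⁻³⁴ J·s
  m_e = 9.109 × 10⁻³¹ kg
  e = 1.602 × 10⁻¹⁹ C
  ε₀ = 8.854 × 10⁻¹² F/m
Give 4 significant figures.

7.323 × 10¹¹ J/m³

One atomic unit of energy density: u_au = E_h/a₀³ = m_e⁴e¹⁰/((4πε₀)⁵ℏ⁸) = 2.929 × 10¹³ J/m³.
0.0250 × 2.929 × 10¹³ J/m³ = 7.323 × 10¹¹ J/m³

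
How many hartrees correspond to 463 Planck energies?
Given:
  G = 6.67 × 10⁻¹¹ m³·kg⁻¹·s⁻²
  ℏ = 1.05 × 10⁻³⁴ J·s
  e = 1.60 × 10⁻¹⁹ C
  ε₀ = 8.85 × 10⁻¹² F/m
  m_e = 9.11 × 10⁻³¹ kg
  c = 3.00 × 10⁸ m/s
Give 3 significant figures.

2.07 × 10²⁹

Planck energy: E_P = √(ℏc⁵/G) = 1.96 × 10⁹ J
hartree: E_h = m_e e⁴/(4πε₀ℏ)² = 4.38 × 10⁻¹⁸ J
463 × 1.96 × 10⁹ / 4.38 × 10⁻¹⁸ = 2.07 × 10²⁹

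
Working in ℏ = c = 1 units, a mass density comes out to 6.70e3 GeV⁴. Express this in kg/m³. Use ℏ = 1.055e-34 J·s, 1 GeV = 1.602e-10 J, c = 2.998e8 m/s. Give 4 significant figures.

1.552e24 kg/m³

Mass density is [E]/(c²[L]³) = [E]⁴/(ℏ³c⁵).
1 GeV⁴ → 1/(ℏ³c⁵) × (1 GeV in J)⁴ = 2.316e20 kg/m³.
Result: 6.70e3 × 2.316e20 = 1.552e24 kg/m³.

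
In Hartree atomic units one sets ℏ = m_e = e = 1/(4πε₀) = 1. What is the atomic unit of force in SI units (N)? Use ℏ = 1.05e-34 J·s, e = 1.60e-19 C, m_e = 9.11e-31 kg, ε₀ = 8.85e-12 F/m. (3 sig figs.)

8.33e-8 N

F_au = E_h/a₀ = m_e²e⁶/((4πε₀)³ℏ⁴)
E_h = 4.38e-18 J
a₀ = 5.26e-11 m
E_h/a₀ = 8.33e-8 N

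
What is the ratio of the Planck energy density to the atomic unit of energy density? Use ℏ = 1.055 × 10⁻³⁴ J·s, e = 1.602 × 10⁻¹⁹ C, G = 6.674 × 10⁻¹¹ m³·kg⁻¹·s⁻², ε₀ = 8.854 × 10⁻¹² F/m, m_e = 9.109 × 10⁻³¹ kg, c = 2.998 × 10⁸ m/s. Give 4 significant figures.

1.581 × 10¹⁰⁰

Planck energy density: u_P = c⁷/(ℏG²) = 4.632 × 10¹¹³ J/m³
atomic unit of energy density: u_au = E_h/a₀³ = m_e⁴e¹⁰/((4πε₀)⁵ℏ⁸) = 2.929 × 10¹³ J/m³
ratio = 4.632 × 10¹¹³ / 2.929 × 10¹³ = 1.581 × 10¹⁰⁰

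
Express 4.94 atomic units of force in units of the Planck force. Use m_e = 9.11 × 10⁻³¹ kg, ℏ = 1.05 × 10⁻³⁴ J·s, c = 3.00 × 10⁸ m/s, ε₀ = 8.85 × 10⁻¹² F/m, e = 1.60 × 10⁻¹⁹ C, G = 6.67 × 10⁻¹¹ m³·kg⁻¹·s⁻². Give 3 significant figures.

atomic unit of force: F_au = E_h/a₀ = m_e²e⁶/((4πε₀)³ℏ⁴) = 8.33 × 10⁻⁸ N
Planck force: F_P = c⁴/G = 1.21 × 10⁴⁴ N
4.94 × 8.33 × 10⁻⁸ / 1.21 × 10⁴⁴ = 3.39 × 10⁻⁵¹

3.39 × 10⁻⁵¹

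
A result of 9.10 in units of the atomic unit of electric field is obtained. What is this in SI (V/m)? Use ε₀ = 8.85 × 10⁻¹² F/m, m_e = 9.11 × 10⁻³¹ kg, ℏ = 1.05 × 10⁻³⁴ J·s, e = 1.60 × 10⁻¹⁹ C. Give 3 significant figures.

One atomic unit of electric field: E_au = E_h/(e a₀) = m_e²e⁵/((4πε₀)³ℏ⁴) = 5.20 × 10¹¹ V/m.
9.10 × 5.20 × 10¹¹ V/m = 4.74 × 10¹² V/m

4.74 × 10¹² V/m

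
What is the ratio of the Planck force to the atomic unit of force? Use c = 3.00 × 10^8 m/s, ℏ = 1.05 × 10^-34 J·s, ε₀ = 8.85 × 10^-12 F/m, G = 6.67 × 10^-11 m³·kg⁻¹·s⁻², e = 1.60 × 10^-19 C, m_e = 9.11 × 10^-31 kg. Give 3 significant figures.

Planck force: F_P = c⁴/G = 1.21 × 10^44 N
atomic unit of force: F_au = E_h/a₀ = m_e²e⁶/((4πε₀)³ℏ⁴) = 8.33 × 10^-8 N
ratio = 1.21 × 10^44 / 8.33 × 10^-8 = 1.46 × 10^51

1.46 × 10^51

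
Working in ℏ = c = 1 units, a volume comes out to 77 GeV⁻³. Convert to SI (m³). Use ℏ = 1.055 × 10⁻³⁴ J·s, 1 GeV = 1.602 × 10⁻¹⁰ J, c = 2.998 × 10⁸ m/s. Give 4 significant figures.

5.926 × 10⁻⁴⁶ m³

Volume is [L]³ = [E]⁻³·(ℏc)³.
1 GeV⁻³ → (ℏc)³ × (1 GeV in J)⁻³ = 7.696 × 10⁻⁴⁸ m³.
Result: 77 × 7.696 × 10⁻⁴⁸ = 5.926 × 10⁻⁴⁶ m³.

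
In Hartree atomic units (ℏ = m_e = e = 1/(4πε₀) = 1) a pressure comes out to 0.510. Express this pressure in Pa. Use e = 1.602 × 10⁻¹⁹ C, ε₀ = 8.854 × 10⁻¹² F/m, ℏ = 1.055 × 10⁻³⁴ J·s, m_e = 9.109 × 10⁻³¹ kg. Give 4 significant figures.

1.494 × 10¹³ Pa

One atomic unit of pressure: P_au = E_h/a₀³ = m_e⁴e¹⁰/((4πε₀)⁵ℏ⁸) = 2.929 × 10¹³ Pa.
0.510 × 2.929 × 10¹³ Pa = 1.494 × 10¹³ Pa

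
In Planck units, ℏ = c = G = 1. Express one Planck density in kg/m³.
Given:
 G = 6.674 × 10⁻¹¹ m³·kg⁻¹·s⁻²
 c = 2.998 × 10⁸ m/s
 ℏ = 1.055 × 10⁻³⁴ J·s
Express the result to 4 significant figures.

5.154 × 10⁹⁶ kg/m³

The unique combination of the constants set to 1 with dimensions of density is ρ_P = c⁵/(ℏG²).
  = 2.422 × 10⁴² / 4.699 × 10⁻⁵⁵
  = 5.154 × 10⁹⁶ kg/m³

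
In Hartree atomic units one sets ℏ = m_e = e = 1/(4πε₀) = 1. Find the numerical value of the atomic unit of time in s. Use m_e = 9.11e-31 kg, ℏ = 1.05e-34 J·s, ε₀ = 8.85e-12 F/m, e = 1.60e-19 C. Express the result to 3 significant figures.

τ_au = (4πε₀)²ℏ³/(m_e e⁴)
E_h = 4.38e-18 J
ℏ/E_h = 2.40e-17 s

2.40e-17 s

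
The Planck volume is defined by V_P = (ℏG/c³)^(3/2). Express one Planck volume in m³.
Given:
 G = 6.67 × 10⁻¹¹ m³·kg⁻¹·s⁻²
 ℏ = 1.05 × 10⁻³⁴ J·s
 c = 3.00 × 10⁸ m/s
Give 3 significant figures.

4.18 × 10⁻¹⁰⁵ m³

V_P = (ℏG/c³)^(3/2)
  = √(1.75 × 10⁻²⁰⁹)
  = 4.18 × 10⁻¹⁰⁵ m³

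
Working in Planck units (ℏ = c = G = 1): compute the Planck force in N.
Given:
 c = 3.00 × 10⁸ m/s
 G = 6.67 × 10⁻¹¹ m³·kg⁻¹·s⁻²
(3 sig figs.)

From ℏ = c = G = 1 the force scale is F_P = c⁴/G.
  = 8.10 × 10³³ / 6.67 × 10⁻¹¹
  = 1.21 × 10⁴⁴ N

1.21 × 10⁴⁴ N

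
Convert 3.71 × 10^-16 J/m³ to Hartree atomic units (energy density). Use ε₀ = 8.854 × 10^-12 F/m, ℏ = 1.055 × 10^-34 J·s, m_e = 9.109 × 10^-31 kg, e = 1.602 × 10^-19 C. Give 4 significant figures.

atomic unit of energy density: u_au = E_h/a₀³ = m_e⁴e¹⁰/((4πε₀)⁵ℏ⁸) = 2.929 × 10^13 J/m³.
3.71 × 10^-16 / 2.929 × 10^13 = 1.267 × 10^-29

1.267 × 10^-29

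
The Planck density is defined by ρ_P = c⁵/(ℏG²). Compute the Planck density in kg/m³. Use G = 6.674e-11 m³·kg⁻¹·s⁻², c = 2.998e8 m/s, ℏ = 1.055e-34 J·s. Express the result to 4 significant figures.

5.154e96 kg/m³

ρ_P = c⁵/(ℏG²)
  = 2.422e42 / 4.699e-55
  = 5.154e96 kg/m³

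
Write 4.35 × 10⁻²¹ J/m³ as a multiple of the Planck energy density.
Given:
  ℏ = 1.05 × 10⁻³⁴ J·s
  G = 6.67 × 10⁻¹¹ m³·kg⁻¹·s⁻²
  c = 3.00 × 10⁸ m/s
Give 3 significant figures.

9.29 × 10⁻¹³⁵

Planck energy density: u_P = c⁷/(ℏG²) = 4.68 × 10¹¹³ J/m³.
4.35 × 10⁻²¹ / 4.68 × 10¹¹³ = 9.29 × 10⁻¹³⁵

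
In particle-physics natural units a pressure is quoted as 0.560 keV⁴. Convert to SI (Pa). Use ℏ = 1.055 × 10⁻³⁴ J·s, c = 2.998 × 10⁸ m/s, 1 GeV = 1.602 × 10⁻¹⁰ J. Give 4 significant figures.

1.166 × 10¹³ Pa

Pressure is [E]/[L]³ = [E]⁴/(ℏc)³.
1 GeV⁴ → 1/(ℏc)³ × (1 GeV in J)⁴ = 2.082 × 10³⁷ Pa.
Convert the energy scale: 0.560 keV⁴ = 5.60 × 10⁻²⁵ GeV⁴.
Result: 5.60 × 10⁻²⁵ × 2.082 × 10³⁷ = 1.166 × 10¹³ Pa.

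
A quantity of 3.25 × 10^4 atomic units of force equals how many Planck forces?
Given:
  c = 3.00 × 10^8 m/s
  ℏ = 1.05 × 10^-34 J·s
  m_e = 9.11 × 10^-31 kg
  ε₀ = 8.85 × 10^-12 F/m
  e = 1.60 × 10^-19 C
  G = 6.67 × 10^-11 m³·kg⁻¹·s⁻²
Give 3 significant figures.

2.23 × 10^-47

atomic unit of force: F_au = E_h/a₀ = m_e²e⁶/((4πε₀)³ℏ⁴) = 8.33 × 10^-8 N
Planck force: F_P = c⁴/G = 1.21 × 10^44 N
3.25 × 10^4 × 8.33 × 10^-8 / 1.21 × 10^44 = 2.23 × 10^-47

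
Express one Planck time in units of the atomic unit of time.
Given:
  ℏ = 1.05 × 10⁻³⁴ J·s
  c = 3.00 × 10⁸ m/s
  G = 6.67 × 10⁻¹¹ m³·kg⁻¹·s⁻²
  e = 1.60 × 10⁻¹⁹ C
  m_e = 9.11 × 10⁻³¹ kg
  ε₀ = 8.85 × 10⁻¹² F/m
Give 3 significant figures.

Planck time: t_P = √(ℏG/c⁵) = 5.37 × 10⁻⁴⁴ s
atomic unit of time: τ_au = (4πε₀)²ℏ³/(m_e e⁴) = 2.40 × 10⁻¹⁷ s
ratio = 5.37 × 10⁻⁴⁴ / 2.40 × 10⁻¹⁷ = 2.24 × 10⁻²⁷

2.24 × 10⁻²⁷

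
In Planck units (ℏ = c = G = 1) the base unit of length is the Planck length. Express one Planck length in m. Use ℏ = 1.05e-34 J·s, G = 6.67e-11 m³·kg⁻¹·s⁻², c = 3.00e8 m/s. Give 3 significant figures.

ℓ_P = √(ℏG/c³)
  = √(2.59e-70)
  = 1.61e-35 m

1.61e-35 m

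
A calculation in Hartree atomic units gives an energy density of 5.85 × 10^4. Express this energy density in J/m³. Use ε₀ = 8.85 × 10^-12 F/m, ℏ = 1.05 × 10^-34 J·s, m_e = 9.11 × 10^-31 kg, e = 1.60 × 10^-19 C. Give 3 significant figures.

One atomic unit of energy density: u_au = E_h/a₀³ = m_e⁴e¹⁰/((4πε₀)⁵ℏ⁸) = 3.01 × 10^13 J/m³.
5.85 × 10^4 × 3.01 × 10^13 J/m³ = 1.76 × 10^18 J/m³

1.76 × 10^18 J/m³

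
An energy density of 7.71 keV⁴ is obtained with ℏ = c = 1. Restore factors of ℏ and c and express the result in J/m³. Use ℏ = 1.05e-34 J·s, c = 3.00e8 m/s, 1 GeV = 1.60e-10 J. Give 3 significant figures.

[E]/[L]³ = [E]⁴/(ℏc)³; restore (ℏc)⁻³.
1 GeV⁴ → 1/(ℏc)³ × (1 GeV in J)⁴ = 2.10e37 J/m³.
Convert the energy scale: 7.71 keV⁴ = 7.71e-24 GeV⁴.
Result: 7.71e-24 × 2.10e37 = 1.62e14 J/m³.

1.62e14 J/m³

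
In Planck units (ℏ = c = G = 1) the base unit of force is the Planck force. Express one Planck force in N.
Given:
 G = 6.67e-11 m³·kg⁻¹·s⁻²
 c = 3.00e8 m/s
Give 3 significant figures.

1.21e44 N

F_P = c⁴/G
  = 8.10e33 / 6.67e-11
  = 1.21e44 N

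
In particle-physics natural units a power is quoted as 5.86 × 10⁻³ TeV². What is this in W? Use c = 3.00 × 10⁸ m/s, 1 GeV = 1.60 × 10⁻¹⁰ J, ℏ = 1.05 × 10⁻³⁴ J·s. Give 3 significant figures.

1.43 × 10¹⁸ W

Power is [E]/[T] = [E]²/ℏ.
1 GeV² → 1/ℏ × (1 GeV in J)² = 2.44 × 10¹⁴ W.
Convert the energy scale: 5.86 × 10⁻³ TeV² = 5.86 × 10³ GeV².
Result: 5.86 × 10³ × 2.44 × 10¹⁴ = 1.43 × 10¹⁸ W.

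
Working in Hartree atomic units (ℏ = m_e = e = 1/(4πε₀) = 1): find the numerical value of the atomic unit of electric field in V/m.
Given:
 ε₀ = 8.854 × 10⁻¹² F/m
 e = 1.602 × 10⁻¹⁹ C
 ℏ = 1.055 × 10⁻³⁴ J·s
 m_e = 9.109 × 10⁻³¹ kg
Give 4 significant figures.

The unique combination of the constants set to 1 with dimensions of electric field is E_au = E_h/(e a₀) = m_e²e⁵/((4πε₀)³ℏ⁴).
E_h = 4.354 × 10⁻¹⁸ J
a₀ = 5.297 × 10⁻¹¹ m
E_h/(e·a₀) = 5.131 × 10¹¹ V/m

5.131 × 10¹¹ V/m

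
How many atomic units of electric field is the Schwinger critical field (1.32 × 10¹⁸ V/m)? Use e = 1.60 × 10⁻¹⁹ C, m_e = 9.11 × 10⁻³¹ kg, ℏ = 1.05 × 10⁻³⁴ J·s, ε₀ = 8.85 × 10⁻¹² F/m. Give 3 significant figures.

2.54 × 10⁶

atomic unit of electric field: E_au = E_h/(e a₀) = m_e²e⁵/((4πε₀)³ℏ⁴) = 5.20 × 10¹¹ V/m.
1.32 × 10¹⁸ / 5.20 × 10¹¹ = 2.54 × 10⁶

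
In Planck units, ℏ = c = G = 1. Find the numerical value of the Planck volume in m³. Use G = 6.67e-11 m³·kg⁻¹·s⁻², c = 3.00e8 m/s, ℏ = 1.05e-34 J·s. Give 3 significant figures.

4.18e-105 m³

The unique combination of the constants set to 1 with dimensions of volume is V_P = (ℏG/c³)^(3/2).
  = √(1.75e-209)
  = 4.18e-105 m³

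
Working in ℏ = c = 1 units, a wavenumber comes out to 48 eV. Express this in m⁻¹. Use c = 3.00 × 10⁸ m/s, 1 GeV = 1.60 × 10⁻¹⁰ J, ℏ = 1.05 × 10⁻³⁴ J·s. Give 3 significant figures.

2.44 × 10⁸ m⁻¹

Inverse length is [E]/(ℏc).
1 GeV → 1/(ℏc) × (1 GeV in J) = 5.08 × 10¹⁵ m⁻¹.
Convert the energy scale: 48 eV = 4.80 × 10⁻⁸ GeV.
Result: 4.80 × 10⁻⁸ × 5.08 × 10¹⁵ = 2.44 × 10⁸ m⁻¹.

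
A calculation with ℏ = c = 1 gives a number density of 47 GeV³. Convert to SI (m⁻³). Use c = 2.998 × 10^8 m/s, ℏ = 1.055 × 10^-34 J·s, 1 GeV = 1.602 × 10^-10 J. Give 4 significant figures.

6.107 × 10^48 m⁻³

Number density is [L]⁻³ = [E]³/(ℏc)³.
1 GeV³ → 1/(ℏc)³ × (1 GeV in J)³ = 1.299 × 10^47 m⁻³.
Result: 47 × 1.299 × 10^47 = 6.107 × 10^48 m⁻³.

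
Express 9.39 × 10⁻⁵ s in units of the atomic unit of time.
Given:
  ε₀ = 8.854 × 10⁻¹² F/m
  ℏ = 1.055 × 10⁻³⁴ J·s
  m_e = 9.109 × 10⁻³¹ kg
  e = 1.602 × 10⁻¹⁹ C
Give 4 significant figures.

atomic unit of time: τ_au = (4πε₀)²ℏ³/(m_e e⁴) = 2.423 × 10⁻¹⁷ s.
9.39 × 10⁻⁵ / 2.423 × 10⁻¹⁷ = 3.876 × 10¹²

3.876 × 10¹²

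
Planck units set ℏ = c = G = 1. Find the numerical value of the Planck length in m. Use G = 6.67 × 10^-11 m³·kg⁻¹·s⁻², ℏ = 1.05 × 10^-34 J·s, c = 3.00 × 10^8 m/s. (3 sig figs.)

1.61 × 10^-35 m

From ℏ = c = G = 1 the length scale is ℓ_P = √(ℏG/c³).
  = √(2.59 × 10^-70)
  = 1.61 × 10^-35 m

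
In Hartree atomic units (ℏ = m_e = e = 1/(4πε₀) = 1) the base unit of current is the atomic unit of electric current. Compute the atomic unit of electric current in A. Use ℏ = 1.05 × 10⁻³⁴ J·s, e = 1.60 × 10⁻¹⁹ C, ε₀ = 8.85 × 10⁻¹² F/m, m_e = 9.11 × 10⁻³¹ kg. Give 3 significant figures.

I_au = e E_h/ℏ = m_e e⁵/((4πε₀)²ℏ³)
E_h = 4.38 × 10⁻¹⁸ J
e·E_h/ℏ = 6.67 × 10⁻³ A

6.67 × 10⁻³ A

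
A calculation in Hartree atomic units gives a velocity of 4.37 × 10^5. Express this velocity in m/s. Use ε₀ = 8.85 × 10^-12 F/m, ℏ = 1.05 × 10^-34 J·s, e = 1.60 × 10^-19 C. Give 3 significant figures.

One atomic unit of velocity: v_au = e²/(4πε₀ℏ) = 2.19 × 10^6 m/s.
4.37 × 10^5 × 2.19 × 10^6 m/s = 9.58 × 10^11 m/s

9.58 × 10^11 m/s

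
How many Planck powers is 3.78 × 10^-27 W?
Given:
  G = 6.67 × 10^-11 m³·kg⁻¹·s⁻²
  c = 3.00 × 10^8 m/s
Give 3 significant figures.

1.04 × 10^-79

Planck power: P_P = c⁵/G = 3.64 × 10^52 W.
3.78 × 10^-27 / 3.64 × 10^52 = 1.04 × 10^-79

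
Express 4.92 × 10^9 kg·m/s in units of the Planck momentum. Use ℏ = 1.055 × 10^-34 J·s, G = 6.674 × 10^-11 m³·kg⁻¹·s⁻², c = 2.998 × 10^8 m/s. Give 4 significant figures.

Planck momentum: p_P = √(ℏc³/G) = 6.527 kg·m/s.
4.92 × 10^9 / 6.527 = 7.538 × 10^8

7.538 × 10^8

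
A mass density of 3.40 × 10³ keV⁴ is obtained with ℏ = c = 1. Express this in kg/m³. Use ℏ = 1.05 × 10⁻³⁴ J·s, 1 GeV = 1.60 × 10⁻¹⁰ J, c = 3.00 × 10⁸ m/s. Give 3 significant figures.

0.792 kg/m³

Mass density is [E]/(c²[L]³) = [E]⁴/(ℏ³c⁵).
1 GeV⁴ → 1/(ℏ³c⁵) × (1 GeV in J)⁴ = 2.33 × 10²⁰ kg/m³.
Convert the energy scale: 3.40 × 10³ keV⁴ = 3.40 × 10⁻²¹ GeV⁴.
Result: 3.40 × 10⁻²¹ × 2.33 × 10²⁰ = 0.792 kg/m³.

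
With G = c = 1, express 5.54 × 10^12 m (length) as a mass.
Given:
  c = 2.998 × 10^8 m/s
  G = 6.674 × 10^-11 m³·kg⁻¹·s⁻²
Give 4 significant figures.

Length → mass via c²/G.
5.54 × 10^12 m × (c²/G) = 7.461 × 10^39 kg

7.461 × 10^39 kg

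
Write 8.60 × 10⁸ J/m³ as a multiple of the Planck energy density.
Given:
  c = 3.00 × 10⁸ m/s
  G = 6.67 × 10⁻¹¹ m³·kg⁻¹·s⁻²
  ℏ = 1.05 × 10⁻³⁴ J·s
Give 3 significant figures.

1.84 × 10⁻¹⁰⁵

Planck energy density: u_P = c⁷/(ℏG²) = 4.68 × 10¹¹³ J/m³.
8.60 × 10⁸ / 4.68 × 10¹¹³ = 1.84 × 10⁻¹⁰⁵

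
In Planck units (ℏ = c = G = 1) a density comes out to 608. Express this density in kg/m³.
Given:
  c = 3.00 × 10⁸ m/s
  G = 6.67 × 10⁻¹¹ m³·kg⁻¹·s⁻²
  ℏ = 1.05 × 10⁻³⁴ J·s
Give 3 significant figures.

3.16 × 10⁹⁹ kg/m³

One Planck density: ρ_P = c⁵/(ℏG²) = 5.20 × 10⁹⁶ kg/m³.
608 × 5.20 × 10⁹⁶ kg/m³ = 3.16 × 10⁹⁹ kg/m³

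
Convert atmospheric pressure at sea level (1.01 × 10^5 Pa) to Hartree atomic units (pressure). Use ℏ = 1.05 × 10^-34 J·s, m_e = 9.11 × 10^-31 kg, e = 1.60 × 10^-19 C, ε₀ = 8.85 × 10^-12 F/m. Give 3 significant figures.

atomic unit of pressure: P_au = E_h/a₀³ = m_e⁴e¹⁰/((4πε₀)⁵ℏ⁸) = 3.01 × 10^13 Pa.
1.01 × 10^5 / 3.01 × 10^13 = 3.35 × 10^-9

3.35 × 10^-9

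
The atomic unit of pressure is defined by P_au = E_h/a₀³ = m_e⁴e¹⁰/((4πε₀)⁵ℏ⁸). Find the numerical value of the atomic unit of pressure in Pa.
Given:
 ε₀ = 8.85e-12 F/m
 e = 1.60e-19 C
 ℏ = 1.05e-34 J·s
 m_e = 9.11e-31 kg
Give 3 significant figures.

3.01e13 Pa

P_au = E_h/a₀³ = m_e⁴e¹⁰/((4πε₀)⁵ℏ⁸)
E_h = 4.38e-18 J
a₀ = 5.26e-11 m
E_h/a₀³ = 3.01e13 Pa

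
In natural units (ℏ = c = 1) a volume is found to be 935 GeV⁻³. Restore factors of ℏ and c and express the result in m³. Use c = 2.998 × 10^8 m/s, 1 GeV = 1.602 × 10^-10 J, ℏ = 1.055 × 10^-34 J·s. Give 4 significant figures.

Volume is [L]³ = [E]⁻³·(ℏc)³.
1 GeV⁻³ → (ℏc)³ × (1 GeV in J)⁻³ = 7.696 × 10^-48 m³.
Result: 935 × 7.696 × 10^-48 = 7.196 × 10^-45 m³.

7.196 × 10^-45 m³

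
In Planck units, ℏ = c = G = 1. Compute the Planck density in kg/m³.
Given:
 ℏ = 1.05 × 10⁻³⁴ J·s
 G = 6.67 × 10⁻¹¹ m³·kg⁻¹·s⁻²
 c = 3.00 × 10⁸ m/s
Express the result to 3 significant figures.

From ℏ = c = G = 1 the density scale is ρ_P = c⁵/(ℏG²).
  = 2.43 × 10⁴² / 4.67 × 10⁻⁵⁵
  = 5.20 × 10⁹⁶ kg/m³

5.20 × 10⁹⁶ kg/m³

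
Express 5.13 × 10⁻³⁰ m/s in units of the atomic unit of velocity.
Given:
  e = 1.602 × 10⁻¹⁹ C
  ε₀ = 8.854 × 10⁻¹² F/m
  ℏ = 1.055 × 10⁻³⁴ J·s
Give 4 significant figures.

atomic unit of velocity: v_au = e²/(4πε₀ℏ) = 2.186 × 10⁶ m/s.
5.13 × 10⁻³⁰ / 2.186 × 10⁶ = 2.346 × 10⁻³⁶

2.346 × 10⁻³⁶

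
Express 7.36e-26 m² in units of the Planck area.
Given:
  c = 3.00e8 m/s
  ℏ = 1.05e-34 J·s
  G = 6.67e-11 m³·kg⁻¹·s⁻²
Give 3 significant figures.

Planck area: A_P = ℏG/c³ = 2.59e-70 m².
7.36e-26 / 2.59e-70 = 2.84e44

2.84e44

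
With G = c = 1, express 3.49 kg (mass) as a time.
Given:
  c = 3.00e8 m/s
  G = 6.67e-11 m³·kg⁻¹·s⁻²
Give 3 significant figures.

Mass → time via G/c³.
3.49 kg × (G/c³) = 8.62e-36 s

8.62e-36 s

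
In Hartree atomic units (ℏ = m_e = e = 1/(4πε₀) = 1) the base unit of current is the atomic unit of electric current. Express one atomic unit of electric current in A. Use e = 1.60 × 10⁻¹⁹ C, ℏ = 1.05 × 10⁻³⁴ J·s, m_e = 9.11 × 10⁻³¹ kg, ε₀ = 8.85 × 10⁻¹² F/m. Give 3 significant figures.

6.67 × 10⁻³ A

I_au = e E_h/ℏ = m_e e⁵/((4πε₀)²ℏ³)
E_h = 4.38 × 10⁻¹⁸ J
e·E_h/ℏ = 6.67 × 10⁻³ A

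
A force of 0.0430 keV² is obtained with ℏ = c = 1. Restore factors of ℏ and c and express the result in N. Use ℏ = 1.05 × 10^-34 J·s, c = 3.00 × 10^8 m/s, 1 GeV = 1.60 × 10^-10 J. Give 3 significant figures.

3.49 × 10^-8 N

Force is [E]/[L] = [E]²/(ℏc); restore (ℏc)⁻¹.
1 GeV² → 1/(ℏc) × (1 GeV in J)² = 8.13 × 10^5 N.
Convert the energy scale: 0.0430 keV² = 4.30 × 10^-14 GeV².
Result: 4.30 × 10^-14 × 8.13 × 10^5 = 3.49 × 10^-8 N.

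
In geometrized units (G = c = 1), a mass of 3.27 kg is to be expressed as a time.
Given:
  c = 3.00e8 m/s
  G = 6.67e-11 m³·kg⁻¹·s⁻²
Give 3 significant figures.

Mass → time via G/c³.
3.27 kg × (G/c³) = 8.08e-36 s

8.08e-36 s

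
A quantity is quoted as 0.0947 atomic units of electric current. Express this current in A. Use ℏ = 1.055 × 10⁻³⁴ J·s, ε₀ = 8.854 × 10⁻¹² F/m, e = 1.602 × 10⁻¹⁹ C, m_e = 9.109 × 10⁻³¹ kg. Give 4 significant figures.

6.261 × 10⁻⁴ A

One atomic unit of electric current: I_au = e E_h/ℏ = m_e e⁵/((4πε₀)²ℏ³) = 6.612 × 10⁻³ A.
0.0947 × 6.612 × 10⁻³ A = 6.261 × 10⁻⁴ A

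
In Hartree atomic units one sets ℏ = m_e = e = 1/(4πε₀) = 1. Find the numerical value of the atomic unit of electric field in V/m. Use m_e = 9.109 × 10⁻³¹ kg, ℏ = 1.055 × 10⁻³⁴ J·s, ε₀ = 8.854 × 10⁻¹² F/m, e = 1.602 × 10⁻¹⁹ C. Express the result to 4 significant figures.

5.131 × 10¹¹ V/m

E_au = E_h/(e a₀) = m_e²e⁵/((4πε₀)³ℏ⁴)
E_h = 4.354 × 10⁻¹⁸ J
a₀ = 5.297 × 10⁻¹¹ m
E_h/(e·a₀) = 5.131 × 10¹¹ V/m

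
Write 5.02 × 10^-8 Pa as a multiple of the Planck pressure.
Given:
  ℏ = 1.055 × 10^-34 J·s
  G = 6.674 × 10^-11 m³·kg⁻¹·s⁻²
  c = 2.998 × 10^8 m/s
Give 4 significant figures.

1.084 × 10^-121

Planck pressure: p_P = c⁷/(ℏG²) = 4.632 × 10^113 Pa.
5.02 × 10^-8 / 4.632 × 10^113 = 1.084 × 10^-121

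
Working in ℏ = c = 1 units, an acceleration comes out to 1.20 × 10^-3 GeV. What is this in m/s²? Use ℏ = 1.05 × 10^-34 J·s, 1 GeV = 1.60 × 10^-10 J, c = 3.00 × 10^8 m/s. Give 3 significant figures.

5.49 × 10^29 m/s²

Acceleration is [L]/[T]² = c·[E]/ℏ.
1 GeV → c/ℏ × (1 GeV in J) = 4.57 × 10^32 m/s².
Result: 1.20 × 10^-3 × 4.57 × 10^32 = 5.49 × 10^29 m/s².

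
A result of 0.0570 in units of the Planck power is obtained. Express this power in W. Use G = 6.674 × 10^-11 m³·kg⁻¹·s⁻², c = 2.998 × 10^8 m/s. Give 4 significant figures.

2.068 × 10^51 W

One Planck power: P_P = c⁵/G = 3.629 × 10^52 W.
0.0570 × 3.629 × 10^52 W = 2.068 × 10^51 W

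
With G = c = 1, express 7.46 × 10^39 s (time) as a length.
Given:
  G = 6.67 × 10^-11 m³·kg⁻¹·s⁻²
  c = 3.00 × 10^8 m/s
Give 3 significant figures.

2.24 × 10^48 m

Time → length via c.
7.46 × 10^39 s × (c) = 2.24 × 10^48 m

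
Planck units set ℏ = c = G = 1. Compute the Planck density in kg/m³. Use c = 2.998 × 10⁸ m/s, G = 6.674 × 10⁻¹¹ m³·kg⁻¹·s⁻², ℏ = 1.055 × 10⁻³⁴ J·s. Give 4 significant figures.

Dimensional analysis gives ρ_P = c⁵/(ℏG²).
  = 2.422 × 10⁴² / 4.699 × 10⁻⁵⁵
  = 5.154 × 10⁹⁶ kg/m³

5.154 × 10⁹⁶ kg/m³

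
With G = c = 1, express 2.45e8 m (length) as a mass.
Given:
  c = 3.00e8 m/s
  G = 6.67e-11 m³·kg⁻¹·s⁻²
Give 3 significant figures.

3.31e35 kg

Length → mass via c²/G.
2.45e8 m × (c²/G) = 3.31e35 kg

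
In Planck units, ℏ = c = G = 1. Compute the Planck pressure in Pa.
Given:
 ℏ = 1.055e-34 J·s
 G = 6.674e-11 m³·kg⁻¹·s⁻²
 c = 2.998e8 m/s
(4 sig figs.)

4.632e113 Pa

The unique combination of the constants set to 1 with dimensions of pressure is p_P = c⁷/(ℏG²).
  = 2.177e59 / 4.699e-55
  = 4.632e113 Pa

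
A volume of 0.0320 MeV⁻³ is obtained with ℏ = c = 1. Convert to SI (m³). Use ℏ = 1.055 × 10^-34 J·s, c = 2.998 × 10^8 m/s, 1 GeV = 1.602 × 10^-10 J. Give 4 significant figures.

2.463 × 10^-40 m³

Volume is [L]³ = [E]⁻³·(ℏc)³.
1 GeV⁻³ → (ℏc)³ × (1 GeV in J)⁻³ = 7.696 × 10^-48 m³.
Convert the energy scale: 0.0320 MeV⁻³ = 3.20 × 10^7 GeV⁻³.
Result: 3.20 × 10^7 × 7.696 × 10^-48 = 2.463 × 10^-40 m³.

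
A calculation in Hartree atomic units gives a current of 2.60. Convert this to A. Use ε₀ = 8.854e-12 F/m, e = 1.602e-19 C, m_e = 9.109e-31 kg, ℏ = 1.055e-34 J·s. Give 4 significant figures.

One atomic unit of electric current: I_au = e E_h/ℏ = m_e e⁵/((4πε₀)²ℏ³) = 6.612e-3 A.
2.60 × 6.612e-3 A = 0.01719 A

0.01719 A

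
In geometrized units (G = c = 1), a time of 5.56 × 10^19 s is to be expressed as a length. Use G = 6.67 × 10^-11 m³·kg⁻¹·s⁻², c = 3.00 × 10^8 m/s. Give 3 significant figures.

Time → length via c.
5.56 × 10^19 s × (c) = 1.67 × 10^28 m

1.67 × 10^28 m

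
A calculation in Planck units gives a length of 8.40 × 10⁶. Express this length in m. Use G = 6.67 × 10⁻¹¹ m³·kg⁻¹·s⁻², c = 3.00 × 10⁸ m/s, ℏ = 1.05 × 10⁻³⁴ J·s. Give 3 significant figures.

1.35 × 10⁻²⁸ m

One Planck length: ℓ_P = √(ℏG/c³) = 1.61 × 10⁻³⁵ m.
8.40 × 10⁶ × 1.61 × 10⁻³⁵ m = 1.35 × 10⁻²⁸ m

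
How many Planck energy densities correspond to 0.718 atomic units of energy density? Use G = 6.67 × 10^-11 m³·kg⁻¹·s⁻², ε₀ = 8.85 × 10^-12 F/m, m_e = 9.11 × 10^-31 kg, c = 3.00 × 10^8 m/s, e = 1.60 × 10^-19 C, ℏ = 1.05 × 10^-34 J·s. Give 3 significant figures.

4.62 × 10^-101

atomic unit of energy density: u_au = E_h/a₀³ = m_e⁴e¹⁰/((4πε₀)⁵ℏ⁸) = 3.01 × 10^13 J/m³
Planck energy density: u_P = c⁷/(ℏG²) = 4.68 × 10^113 J/m³
0.718 × 3.01 × 10^13 / 4.68 × 10^113 = 4.62 × 10^-101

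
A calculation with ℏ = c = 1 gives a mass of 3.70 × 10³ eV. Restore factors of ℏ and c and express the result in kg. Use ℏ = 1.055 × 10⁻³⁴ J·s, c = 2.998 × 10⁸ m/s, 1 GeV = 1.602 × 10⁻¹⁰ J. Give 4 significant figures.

6.595 × 10⁻³³ kg

Mass is [E]/c²; divide by c².
1 GeV → 1/c² × (1 GeV in J) = 1.782 × 10⁻²⁷ kg.
Convert the energy scale: 3.70 × 10³ eV = 3.70 × 10⁻⁶ GeV.
Result: 3.70 × 10⁻⁶ × 1.782 × 10⁻²⁷ = 6.595 × 10⁻³³ kg.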